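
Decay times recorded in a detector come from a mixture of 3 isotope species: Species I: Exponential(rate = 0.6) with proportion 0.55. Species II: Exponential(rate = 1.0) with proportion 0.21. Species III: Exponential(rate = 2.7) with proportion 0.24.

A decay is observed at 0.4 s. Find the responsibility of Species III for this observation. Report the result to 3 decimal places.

0.355

P(component k | x) = P(Z=k)·f_k(x) / marginal(x), where marginal(x) = Σ_j P(Z=j)·f_j(x).
Evaluate each component's likelihood at the observed value:
  L_I = 0.471977
  L_II = 0.67032
  L_III = 0.916908
Multiply by the mixture weights:
  P(Z=I)·L_I = 0.55 × 0.471977 = 0.259587
  P(Z=II)·L_II = 0.21 × 0.67032 = 0.140767
  P(Z=III)·L_III = 0.24 × 0.916908 = 0.220058
Normaliser: 0.259587 + 0.140767 + 0.220058 = 0.620412
P(Species III | data) = 0.220058 / 0.620412 ≈ 0.355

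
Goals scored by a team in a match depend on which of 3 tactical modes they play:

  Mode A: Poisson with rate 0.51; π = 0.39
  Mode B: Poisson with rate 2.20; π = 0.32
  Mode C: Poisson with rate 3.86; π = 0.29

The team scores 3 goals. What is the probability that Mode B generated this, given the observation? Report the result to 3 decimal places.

0.497

By Bayes' theorem, P(k | x) = π_k f_k(x) / Σ_j π_j f_j(x).
Evaluate each component's likelihood at the observed value:
  f_A = e^(−0.51)·0.51^3/3! = 0.0132761
  f_B = e^(−2.20)·2.20^3/3! = 0.196639
  f_C = e^(−3.86)·3.86^3/3! = 0.201945
Prior × likelihood for each component:
  π_A·f_A = 0.39 × 0.0132761 = 0.00517766
  π_B·f_B = 0.32 × 0.196639 = 0.0629244
  π_C·f_C = 0.29 × 0.201945 = 0.0585642
Evidence: 0.00517766 + 0.0629244 + 0.0585642 = 0.126666
P(Mode B | 3 goals) = 0.0629244 / 0.126666 ≈ 0.497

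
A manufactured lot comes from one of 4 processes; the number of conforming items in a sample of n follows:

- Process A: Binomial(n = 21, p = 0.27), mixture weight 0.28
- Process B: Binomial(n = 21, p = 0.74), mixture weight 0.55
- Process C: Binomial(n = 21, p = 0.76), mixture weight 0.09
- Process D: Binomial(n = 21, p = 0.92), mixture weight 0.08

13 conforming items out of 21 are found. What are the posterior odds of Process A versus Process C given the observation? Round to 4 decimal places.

The posterior odds equal the prior odds times the likelihood ratio: (π_i/π_j)·(f_i(x)/f_j(x)).
Component likelihoods at x = 13 conforming items out of 21:
  L_A = C(21,13)·0.27^13·0.73^8 = 203490·4.05256e-08·0.080646 = 0.000665051
  L_B = C(21,13)·0.74^13·0.26^8 = 203490·0.0199532·2.08827e-05 = 0.0847895
  L_C = C(21,13)·0.76^13·0.24^8 = 203490·0.0282213·1.10075e-05 = 0.0632135
  L_D = C(21,13)·0.92^13·0.08^8 = 203490·0.338253·1.67772e-09 = 0.000115479
Posterior odds = (π_A·L_A) / (π_C·L_C) = (0.28·0.000665051) / (0.09·0.0632135) = 0.000186214 / 0.00568921 ≈ 0.0327

0.0327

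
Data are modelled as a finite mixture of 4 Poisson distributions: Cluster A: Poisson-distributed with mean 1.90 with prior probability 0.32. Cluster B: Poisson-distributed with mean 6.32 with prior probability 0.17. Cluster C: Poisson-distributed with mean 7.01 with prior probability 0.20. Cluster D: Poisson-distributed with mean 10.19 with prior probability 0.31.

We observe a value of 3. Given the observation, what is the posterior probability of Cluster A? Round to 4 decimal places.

The responsibility of component k is P(Z=k) f_k(x) divided by Σ_j P(Z=j) f_j(x).
Poisson probabilities:
  f_A = e^(−1.90)·1.90^3/3! = 0.170982
  f_B = e^(−6.32)·6.32^3/3! = 0.0757284
  f_C = e^(−7.01)·7.01^3/3! = 0.0518321
  f_D = e^(−10.19)·10.19^3/3! = 0.0066208
Multiply by the mixture weights:
  P(Z=A)·f_A = 0.32 × 0.170982 = 0.0547142
  P(Z=B)·f_B = 0.17 × 0.0757284 = 0.0128738
  P(Z=C)·f_C = 0.20 × 0.0518321 = 0.0103664
  P(Z=D)·f_D = 0.31 × 0.0066208 = 0.00205245
Denominator: 0.0547142 + 0.0128738 + 0.0103664 + 0.00205245 = 0.0800069
P(Cluster A | x) ≈ 0.6839

0.6839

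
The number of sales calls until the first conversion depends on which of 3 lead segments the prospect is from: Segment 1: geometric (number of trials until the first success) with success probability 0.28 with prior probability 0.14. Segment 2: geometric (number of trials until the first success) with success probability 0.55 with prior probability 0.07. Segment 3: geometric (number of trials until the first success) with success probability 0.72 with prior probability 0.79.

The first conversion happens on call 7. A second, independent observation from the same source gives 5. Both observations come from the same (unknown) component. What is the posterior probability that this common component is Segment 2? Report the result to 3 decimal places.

0.017

Apply Bayes' rule: the posterior for each component is proportional to its prior times its likelihood at x.
Since both observations come from the same component, the likelihood for component k is f_k(x₁)·f_k(x₂).
  L_1 = [0.28·(1−0.28)^6 = 0.28·0.139314 = 0.0390079] × [0.0752468] = 0.00293522
  L_2 = [0.55·(1−0.55)^6 = 0.55·0.00830377 = 0.00456707] × [0.0225534] = 0.000103003
  L_3 = [0.72·(1−0.72)^6 = 0.72·0.00048189 = 0.000346961] × [0.00442552] = 1.53548e-06
Weight by the priors:
  w_1·L_1 = 0.14 × 0.00293522 = 0.000410931
  w_2·L_2 = 0.07 × 0.000103003 = 7.21022e-06
  w_3·L_3 = 0.79 × 1.53548e-06 = 1.21303e-06
Sum: 0.000410931 + 7.21022e-06 + 1.21303e-06 = 0.000419354
So the posterior for Segment 2 is 7.21022e-06 / 0.000419354 ≈ 0.017.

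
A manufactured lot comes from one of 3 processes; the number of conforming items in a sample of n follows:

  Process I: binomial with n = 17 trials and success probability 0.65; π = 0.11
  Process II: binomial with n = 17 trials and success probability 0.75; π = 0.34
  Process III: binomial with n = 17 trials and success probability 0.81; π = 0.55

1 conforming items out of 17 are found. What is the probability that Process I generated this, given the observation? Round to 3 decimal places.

P(component k | x) = π_k·f_k(x) / marginal(x), where marginal(x) = Σ_j π_j·f_j(x).
Evaluate each component's likelihood at the observed value:
  L_I = C(17,1)·0.65^1·0.35^16 = 17·0.65·5.07094e-08 = 5.60339e-07
  L_II = C(17,1)·0.75^1·0.25^16 = 17·0.75·2.32831e-10 = 2.96859e-09
  L_III = C(17,1)·0.81^1·0.19^16 = 17·0.81·2.88441e-12 = 3.97184e-11
Prior × likelihood for each component:
  π_I·L_I = 0.11 × 5.60339e-07 = 6.16373e-08
  π_II·L_II = 0.34 × 2.96859e-09 = 1.00932e-09
  π_III·L_III = 0.55 × 3.97184e-11 = 2.18451e-11
Sum: 6.16373e-08 + 1.00932e-09 + 2.18451e-11 = 6.26685e-08
P(Process I | the observation) = 6.16373e-08 / 6.26685e-08 ≈ 0.984

0.984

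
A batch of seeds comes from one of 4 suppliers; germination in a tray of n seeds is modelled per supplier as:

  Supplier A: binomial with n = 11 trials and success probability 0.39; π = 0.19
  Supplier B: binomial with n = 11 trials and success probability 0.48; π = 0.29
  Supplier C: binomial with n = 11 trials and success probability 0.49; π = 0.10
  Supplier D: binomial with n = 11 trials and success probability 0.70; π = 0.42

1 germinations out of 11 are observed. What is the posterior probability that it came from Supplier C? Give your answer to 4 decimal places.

Apply Bayes' rule: the posterior for each component is proportional to its prior times its likelihood at x.
Binomial probabilities:
  L_A = 0.0306024
  L_B = 0.00763251
  L_C = 0.00641639
  L_D = 4.54677e-05
Prior × likelihood for each component:
  P(Z=A)·L_A = 0.19 × 0.0306024 = 0.00581446
  P(Z=B)·L_B = 0.29 × 0.00763251 = 0.00221343
  P(Z=C)·L_C = 0.10 × 0.00641639 = 0.000641639
  P(Z=D)·L_D = 0.42 × 4.54677e-05 = 1.90964e-05
Evidence: 0.00581446 + 0.00221343 + 0.000641639 + 1.90964e-05 = 0.00868862
Responsibility of Supplier C: 0.000641639 / 0.00868862 ≈ 0.0738

0.0738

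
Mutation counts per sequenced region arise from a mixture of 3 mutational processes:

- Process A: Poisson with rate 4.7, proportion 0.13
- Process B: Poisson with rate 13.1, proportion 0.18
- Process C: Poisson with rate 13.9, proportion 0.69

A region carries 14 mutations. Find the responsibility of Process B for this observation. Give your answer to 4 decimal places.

Posterior ∝ prior × likelihood, so P(k | x) ∝ w_k f_k(x); normalise over all components.
Poisson probabilities:
  L_A = e^(−4.7)·4.7^14/14! = 0.00026778
  L_B = e^(−13.1)·13.1^14/14! = 0.102833
  L_C = e^(−13.9)·13.9^14/14! = 0.105951
Prior × likelihood for each component:
  w_A·L_A = 0.13 × 0.00026778 = 3.48114e-05
  w_B·L_B = 0.18 × 0.102833 = 0.0185099
  w_C·L_C = 0.69 × 0.105951 = 0.0731063
Normaliser: 3.48114e-05 + 0.0185099 + 0.0731063 = 0.091651
So the posterior for Process B is 0.0185099 / 0.091651 ≈ 0.2020.

0.2020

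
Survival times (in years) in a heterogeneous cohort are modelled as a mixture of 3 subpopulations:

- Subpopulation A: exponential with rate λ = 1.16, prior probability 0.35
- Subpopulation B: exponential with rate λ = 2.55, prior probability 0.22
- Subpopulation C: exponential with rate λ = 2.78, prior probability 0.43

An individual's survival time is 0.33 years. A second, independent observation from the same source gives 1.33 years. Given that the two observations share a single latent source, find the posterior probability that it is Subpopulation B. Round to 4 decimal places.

P(component k | x) = π_k·f_k(x) / marginal(x), where marginal(x) = Σ_j π_j·f_j(x).
Since both observations come from the same component, the likelihood for component k is f_k(x₁)·f_k(x₂).
  p_A = [1.16·e^(−1.16·0.33) = 1.16·e^(−0.3828) = 0.791061] × [0.247987] = 0.196173
  p_B = [2.55·e^(−2.55·0.33) = 2.55·e^(−0.8415) = 1.09921] × [0.0858283] = 0.0943435
  p_C = [2.78·e^(−2.78·0.33) = 2.78·e^(−0.9174) = 1.11077] × [0.0689103] = 0.0765433
Unnormalised posteriors:
  π_A·p_A = 0.35 × 0.196173 = 0.0686604
  π_B·p_B = 0.22 × 0.0943435 = 0.0207556
  π_C·p_C = 0.43 × 0.0765433 = 0.0329136
Sum: 0.0686604 + 0.0207556 + 0.0329136 = 0.12233
P(Subpopulation B | x₁,x₂) ≈ 0.1697

0.1697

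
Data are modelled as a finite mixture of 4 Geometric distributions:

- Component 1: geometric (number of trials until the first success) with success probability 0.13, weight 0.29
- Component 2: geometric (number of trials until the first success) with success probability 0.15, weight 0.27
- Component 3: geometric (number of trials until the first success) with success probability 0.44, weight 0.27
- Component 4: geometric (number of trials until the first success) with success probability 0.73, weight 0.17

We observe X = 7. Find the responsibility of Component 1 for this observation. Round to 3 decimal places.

0.463

Apply Bayes' rule: the posterior for each component is proportional to its prior times its likelihood at x.
Evaluate each component's likelihood at the observed value:
  f_1 = 0.13·(1−0.13)^6 = 0.13·0.433626 = 0.0563714
  f_2 = 0.15·(1−0.15)^6 = 0.15·0.37715 = 0.0565724
  f_3 = 0.44·(1−0.44)^6 = 0.44·0.030841 = 0.01357
  f_4 = 0.73·(1−0.73)^6 = 0.73·0.00038742 = 0.000282817
Unnormalised posteriors:
  w_1·f_1 = 0.29 × 0.0563714 = 0.0163477
  w_2·f_2 = 0.27 × 0.0565724 = 0.0152746
  w_3·f_3 = 0.27 × 0.01357 = 0.00366391
  w_4·f_4 = 0.17 × 0.000282817 = 4.80789e-05
Denominator: 0.0163477 + 0.0152746 + 0.00366391 + 4.80789e-05 = 0.0353343
P(Component 1 | x) ≈ 0.463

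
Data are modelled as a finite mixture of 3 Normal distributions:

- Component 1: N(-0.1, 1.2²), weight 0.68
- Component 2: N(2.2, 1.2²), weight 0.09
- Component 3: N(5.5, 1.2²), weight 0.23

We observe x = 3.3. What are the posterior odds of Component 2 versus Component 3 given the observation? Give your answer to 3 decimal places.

1.380

Only the two components matter; the odds are (w_i f_i(x)) / (w_j f_j(x)).
Component likelihoods at x = 3.3:
  L_1 = 0.00600508
  L_2 = 0.218406
  L_3 = 0.061926
Posterior odds = (w_2·L_2) / (w_3·L_3) = (0.09·0.218406) / (0.23·0.061926) = 0.0196566 / 0.014243 ≈ 1.380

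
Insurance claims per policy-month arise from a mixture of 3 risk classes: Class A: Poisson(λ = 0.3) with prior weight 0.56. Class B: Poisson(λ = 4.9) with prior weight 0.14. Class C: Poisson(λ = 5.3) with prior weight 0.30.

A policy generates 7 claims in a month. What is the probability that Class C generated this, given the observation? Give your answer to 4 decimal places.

0.7133

Apply Bayes' rule: the posterior for each component is proportional to its prior times its likelihood at x.
Poisson probabilities:
  f_A = e^(−0.3)·0.3^7/7! = 3.21462e-08
  f_B = e^(−4.9)·4.9^7/7! = 0.100207
  f_C = e^(−5.3)·5.3^7/7! = 0.116343
Unnormalised posteriors:
  π_A·f_A = 0.56 × 3.21462e-08 = 1.80019e-08
  π_B·f_B = 0.14 × 0.100207 = 0.014029
  π_C·f_C = 0.30 × 0.116343 = 0.0349029
Normaliser: 1.80019e-08 + 0.014029 + 0.0349029 = 0.0489319
P(Class C | data) = 0.0349029 / 0.0489319 ≈ 0.7133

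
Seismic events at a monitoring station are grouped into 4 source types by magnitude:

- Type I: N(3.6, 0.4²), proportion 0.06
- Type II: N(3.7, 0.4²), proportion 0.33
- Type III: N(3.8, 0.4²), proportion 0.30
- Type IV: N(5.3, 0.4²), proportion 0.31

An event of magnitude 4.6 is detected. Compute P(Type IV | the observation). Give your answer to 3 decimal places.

0.491

The responsibility of component k is P(Z=k) f_k(x) divided by Σ_j P(Z=j) f_j(x).
Component likelihoods at x = 4.6:
  p_I = 0.0438208
  p_II = 0.0793491
  p_III = 0.134977
  p_IV = 0.215693
Unnormalised posteriors:
  P(Z=I)·p_I = 0.06 × 0.0438208 = 0.00262925
  P(Z=II)·p_II = 0.33 × 0.0793491 = 0.0261852
  P(Z=III)·p_III = 0.30 × 0.134977 = 0.0404932
  P(Z=IV)·p_IV = 0.31 × 0.215693 = 0.0668649
Normaliser: 0.00262925 + 0.0261852 + 0.0404932 + 0.0668649 = 0.136173
P(Type IV | 4.6) = 0.0668649 / 0.136173 ≈ 0.491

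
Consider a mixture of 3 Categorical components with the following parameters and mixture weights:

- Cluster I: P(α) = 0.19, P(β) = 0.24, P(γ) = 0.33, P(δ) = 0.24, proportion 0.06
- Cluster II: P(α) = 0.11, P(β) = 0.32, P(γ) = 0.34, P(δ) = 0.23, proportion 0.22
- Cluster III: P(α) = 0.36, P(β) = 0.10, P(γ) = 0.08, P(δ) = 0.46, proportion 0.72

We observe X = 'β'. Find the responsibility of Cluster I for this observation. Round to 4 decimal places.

0.0918

Apply Bayes' rule: the posterior for each component is proportional to its prior times its likelihood at x.
Component likelihoods at x = 'β':
  L_I = P(β | comp) = 0.24
  L_II = P(β | comp) = 0.32
  L_III = P(β | comp) = 0.10
Multiply by the mixture weights:
  π_I·L_I = 0.06 × 0.24 = 0.0144
  π_II·L_II = 0.22 × 0.32 = 0.0704
  π_III·L_III = 0.72 × 0.1 = 0.072
Normaliser: 0.0144 + 0.0704 + 0.072 = 0.1568
P(Cluster I | the observation) ≈ 0.0918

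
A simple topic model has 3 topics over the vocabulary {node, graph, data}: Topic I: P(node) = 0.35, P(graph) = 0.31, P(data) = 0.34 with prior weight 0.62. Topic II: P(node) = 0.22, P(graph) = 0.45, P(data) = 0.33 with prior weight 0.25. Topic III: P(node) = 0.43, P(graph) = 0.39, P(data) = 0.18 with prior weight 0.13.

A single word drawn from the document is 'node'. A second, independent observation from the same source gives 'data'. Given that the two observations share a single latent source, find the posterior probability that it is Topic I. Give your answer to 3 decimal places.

Posterior ∝ prior × likelihood, so P(k | x) ∝ w_k f_k(x); normalise over all components.
Since both observations come from the same component, the likelihood for component k is f_k(x₁)·f_k(x₂).
  f_I = [0.35] × [0.34] = 0.119
  f_II = [0.22] × [0.33] = 0.0726
  f_III = [0.43] × [0.18] = 0.0774
Multiply by the mixture weights:
  w_I·f_I = 0.62 × 0.119 = 0.07378
  w_II·f_II = 0.25 × 0.0726 = 0.01815
  w_III·f_III = 0.13 × 0.0774 = 0.010062
Sum: 0.07378 + 0.01815 + 0.010062 = 0.101992
P(Topic I | x₁, x₂) = 0.07378 / 0.101992 ≈ 0.723

0.723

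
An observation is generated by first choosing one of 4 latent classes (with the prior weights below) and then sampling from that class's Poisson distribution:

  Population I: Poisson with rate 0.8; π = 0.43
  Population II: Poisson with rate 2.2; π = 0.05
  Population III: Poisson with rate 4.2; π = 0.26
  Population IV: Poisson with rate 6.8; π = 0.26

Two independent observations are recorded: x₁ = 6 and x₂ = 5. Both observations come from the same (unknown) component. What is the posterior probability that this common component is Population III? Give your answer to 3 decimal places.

By Bayes' theorem, P(k | x) = w_k f_k(x) / Σ_j w_j f_j(x).
Since both observations come from the same component, the likelihood for component k is f_k(x₁)·f_k(x₂).
  f_I = [0.000163596] × [0.00122697] = 2.00727e-07
  f_II = [0.0174484] × [0.0475866] = 0.00083031
  f_III = [0.114321] × [0.163316] = 0.0186705
  f_IV = [0.152939] × [0.134946] = 0.0206386
Unnormalised posteriors:
  w_I·f_I = 0.43 × 2.00727e-07 = 8.63124e-08
  w_II·f_II = 0.05 × 0.00083031 = 4.15155e-05
  w_III·f_III = 0.26 × 0.0186705 = 0.00485432
  w_IV·f_IV = 0.26 × 0.0206386 = 0.00536602
Normaliser: 8.63124e-08 + 4.15155e-05 + 0.00485432 + 0.00536602 = 0.0102619
So the posterior for Population III is 0.00485432 / 0.0102619 ≈ 0.473.

0.473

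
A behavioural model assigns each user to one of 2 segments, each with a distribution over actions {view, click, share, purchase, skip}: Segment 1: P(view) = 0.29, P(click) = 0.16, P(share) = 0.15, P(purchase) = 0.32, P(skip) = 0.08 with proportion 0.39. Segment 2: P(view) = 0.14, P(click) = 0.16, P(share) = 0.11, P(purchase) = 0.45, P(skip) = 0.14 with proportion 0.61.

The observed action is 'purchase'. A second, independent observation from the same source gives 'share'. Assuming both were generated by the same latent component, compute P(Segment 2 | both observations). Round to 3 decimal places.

0.617

By Bayes' theorem, P(k | x) = π_k f_k(x) / Σ_j π_j f_j(x).
Since both observations come from the same component, the likelihood for component k is f_k(x₁)·f_k(x₂).
  p_1 = [P(purchase | comp) = 0.32] × [0.15] = 0.048
  p_2 = [P(purchase | comp) = 0.45] × [0.11] = 0.0495
Prior × likelihood for each component:
  π_1·p_1 = 0.39 × 0.048 = 0.01872
  π_2·p_2 = 0.61 × 0.0495 = 0.030195
Evidence: 0.01872 + 0.030195 = 0.048915
P(Segment 2 | x₁, x₂) ≈ 0.617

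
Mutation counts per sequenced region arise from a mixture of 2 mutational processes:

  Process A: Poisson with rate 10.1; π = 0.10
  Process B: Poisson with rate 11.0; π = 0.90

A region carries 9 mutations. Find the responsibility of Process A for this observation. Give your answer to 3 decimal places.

The responsibility of component k is w_k f_k(x) divided by Σ_j w_j f_j(x).
Component likelihoods at x = 9 mutations:
  f_A = e^(−10.1)·10.1^9/9! = 0.12381
  f_B = e^(−11.0)·11.0^9/9! = 0.108526
Multiply by the mixture weights:
  w_A·f_A = 0.10 × 0.12381 = 0.012381
  w_B·f_B = 0.90 × 0.108526 = 0.097673
Evidence: 0.012381 + 0.097673 = 0.110054
Responsibility of Process A: 0.012381 / 0.110054 ≈ 0.112

0.112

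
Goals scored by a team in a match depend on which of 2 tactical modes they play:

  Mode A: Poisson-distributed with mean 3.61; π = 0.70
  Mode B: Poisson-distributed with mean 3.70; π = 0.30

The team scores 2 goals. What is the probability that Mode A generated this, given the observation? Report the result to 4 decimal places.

0.7085

The responsibility of component k is π_k f_k(x) divided by Σ_j π_j f_j(x).
Evaluate each component's likelihood at the observed value:
  p_A = 0.176271
  p_B = 0.169233
Prior × likelihood for each component:
  π_A·p_A = 0.70 × 0.176271 = 0.12339
  π_B·p_B = 0.30 × 0.169233 = 0.0507698
Sum: 0.12339 + 0.0507698 = 0.17416
P(Mode A | data) = 0.12339 / 0.17416 ≈ 0.7085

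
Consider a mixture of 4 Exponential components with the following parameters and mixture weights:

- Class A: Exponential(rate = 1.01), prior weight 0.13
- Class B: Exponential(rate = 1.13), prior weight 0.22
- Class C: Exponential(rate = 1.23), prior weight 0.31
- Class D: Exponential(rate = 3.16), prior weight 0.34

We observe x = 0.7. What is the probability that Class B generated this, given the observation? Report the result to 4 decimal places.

0.2470

The responsibility of component k is P(Z=k) f_k(x) divided by Σ_j P(Z=j) f_j(x).
Exponential densities:
  L_A = 0.498053
  L_B = 0.512332
  L_C = 0.519969
  L_D = 0.345961
Weight by the priors:
  P(Z=A)·L_A = 0.13 × 0.498053 = 0.0647468
  P(Z=B)·L_B = 0.22 × 0.512332 = 0.112713
  P(Z=C)·L_C = 0.31 × 0.519969 = 0.16119
  P(Z=D)·L_D = 0.34 × 0.345961 = 0.117627
Marginal: 0.0647468 + 0.112713 + 0.16119 + 0.117627 = 0.456277
P(Class B | x) = 0.112713 / 0.456277 ≈ 0.2470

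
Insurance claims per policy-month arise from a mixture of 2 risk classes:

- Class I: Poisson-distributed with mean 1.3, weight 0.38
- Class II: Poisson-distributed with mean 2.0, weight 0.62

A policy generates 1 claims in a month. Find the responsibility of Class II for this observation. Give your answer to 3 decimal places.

P(component k | x) = π_k·f_k(x) / marginal(x), where marginal(x) = Σ_j π_j·f_j(x).
Evaluate each component's likelihood at the observed value:
  p_I = e^(−1.3)·1.3^1/1! = 0.354291
  p_II = e^(−2.0)·2.0^1/1! = 0.270671
Multiply by the mixture weights:
  π_I·p_I = 0.38 × 0.354291 = 0.134631
  π_II·p_II = 0.62 × 0.270671 = 0.167816
Marginal: 0.134631 + 0.167816 = 0.302446
So the posterior for Class II is 0.167816 / 0.302446 ≈ 0.555.

0.555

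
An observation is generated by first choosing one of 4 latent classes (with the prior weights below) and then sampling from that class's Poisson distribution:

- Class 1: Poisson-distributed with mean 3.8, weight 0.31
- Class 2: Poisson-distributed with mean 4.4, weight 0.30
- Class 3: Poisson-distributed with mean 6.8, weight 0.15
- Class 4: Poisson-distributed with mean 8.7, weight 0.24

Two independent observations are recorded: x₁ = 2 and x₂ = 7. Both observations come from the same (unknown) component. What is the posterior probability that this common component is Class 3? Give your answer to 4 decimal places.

Posterior ∝ prior × likelihood, so P(k | x) ∝ w_k f_k(x); normalise over all components.
Since both observations come from the same component, the likelihood for component k is f_k(x₁)·f_k(x₂).
  L_1 = [0.161517] × [0.050785] = 0.00820264
  L_2 = [0.118845] × [0.0777754] = 0.0092432
  L_3 = [0.0257505] × [0.148569] = 0.00382573
  L_4 = [0.00630444] × [0.124693] = 0.00078612
Unnormalised posteriors:
  w_1·L_1 = 0.31 × 0.00820264 = 0.00254282
  w_2·L_2 = 0.30 × 0.0092432 = 0.00277296
  w_3·L_3 = 0.15 × 0.00382573 = 0.00057386
  w_4·L_4 = 0.24 × 0.00078612 = 0.000188669
Normaliser: 0.00254282 + 0.00277296 + 0.00057386 + 0.000188669 = 0.00607831
So the posterior for Class 3 is 0.00057386 / 0.00607831 ≈ 0.0944.

0.0944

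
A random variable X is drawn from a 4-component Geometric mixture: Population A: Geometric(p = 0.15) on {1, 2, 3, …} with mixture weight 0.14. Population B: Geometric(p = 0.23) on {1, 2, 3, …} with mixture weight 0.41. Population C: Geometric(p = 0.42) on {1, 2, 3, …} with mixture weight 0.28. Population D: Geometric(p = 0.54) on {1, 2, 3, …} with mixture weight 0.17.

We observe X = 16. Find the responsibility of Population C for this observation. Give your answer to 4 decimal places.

0.0089

By Bayes' theorem, P(k | x) = P(Z=k) f_k(x) / Σ_j P(Z=j) f_j(x).
Component likelihoods at x = 16:
  f_A = 0.15·(1−0.15)^15 = 0.15·0.0873542 = 0.0131031
  f_B = 0.23·(1−0.23)^15 = 0.23·0.0198317 = 0.0045613
  f_C = 0.42·(1−0.42)^15 = 0.42·0.000282761 = 0.00011876
  f_D = 0.54·(1−0.54)^15 = 0.54·8.7371e-06 = 4.71804e-06
Prior × likelihood for each component:
  P(Z=A)·f_A = 0.14 × 0.0131031 = 0.00183444
  P(Z=B)·f_B = 0.41 × 0.0045613 = 0.00187013
  P(Z=C)·f_C = 0.28 × 0.00011876 = 3.32527e-05
  P(Z=D)·f_D = 0.17 × 4.71804e-06 = 8.02066e-07
Evidence: 0.00183444 + 0.00187013 + 3.32527e-05 + 8.02066e-07 = 0.00373863
P(Population C | 16) = 3.32527e-05 / 0.00373863 ≈ 0.0089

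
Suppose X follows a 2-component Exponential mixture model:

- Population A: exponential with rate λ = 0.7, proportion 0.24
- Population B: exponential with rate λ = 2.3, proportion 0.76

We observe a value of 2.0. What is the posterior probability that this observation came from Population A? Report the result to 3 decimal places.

0.702

By Bayes' theorem, P(k | x) = π_k f_k(x) / Σ_j π_j f_j(x).
Evaluate each component's likelihood at the observed value:
  p_A = 0.7·e^(−0.7·2.0) = 0.7·e^(−1.4000) = 0.172618
  p_B = 2.3·e^(−2.3·2.0) = 2.3·e^(−4.6000) = 0.0231192
Prior × likelihood for each component:
  π_A·p_A = 0.24 × 0.172618 = 0.0414283
  π_B·p_B = 0.76 × 0.0231192 = 0.0175706
Marginal: 0.0414283 + 0.0175706 = 0.0589989
So the posterior for Population A is 0.0414283 / 0.0589989 ≈ 0.702.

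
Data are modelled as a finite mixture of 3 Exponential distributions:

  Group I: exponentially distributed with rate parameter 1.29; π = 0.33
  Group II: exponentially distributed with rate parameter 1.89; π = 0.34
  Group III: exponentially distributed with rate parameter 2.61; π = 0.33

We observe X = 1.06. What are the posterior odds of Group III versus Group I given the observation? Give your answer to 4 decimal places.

Since P(k|x) ∝ π_k f_k(x), the posterior odds are π_i f_i(x) / (π_j f_j(x)).
Exponential densities:
  p_I = 0.328651
  p_II = 0.254915
  p_III = 0.164105
0.0541546 / 0.108455 ≈ 0.4993

0.4993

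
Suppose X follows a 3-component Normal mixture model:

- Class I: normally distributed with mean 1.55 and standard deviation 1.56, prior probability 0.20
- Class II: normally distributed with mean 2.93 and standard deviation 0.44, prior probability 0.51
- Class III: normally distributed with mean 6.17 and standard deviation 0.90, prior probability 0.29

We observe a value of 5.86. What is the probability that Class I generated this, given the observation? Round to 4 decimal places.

0.0092

By Bayes' theorem, P(k | x) = π_k f_k(x) / Σ_j π_j f_j(x).
Component likelihoods at x = 5.86:
  p_I = 0.00562681
  p_II = 2.13005e-10
  p_III = 0.417739
Prior × likelihood for each component:
  π_I·p_I = 0.20 × 0.00562681 = 0.00112536
  π_II·p_II = 0.51 × 2.13005e-10 = 1.08633e-10
  π_III·p_III = 0.29 × 0.417739 = 0.121144
Denominator: 0.00112536 + 1.08633e-10 + 0.121144 = 0.12227
So the posterior for Class I is 0.00112536 / 0.12227 ≈ 0.0092.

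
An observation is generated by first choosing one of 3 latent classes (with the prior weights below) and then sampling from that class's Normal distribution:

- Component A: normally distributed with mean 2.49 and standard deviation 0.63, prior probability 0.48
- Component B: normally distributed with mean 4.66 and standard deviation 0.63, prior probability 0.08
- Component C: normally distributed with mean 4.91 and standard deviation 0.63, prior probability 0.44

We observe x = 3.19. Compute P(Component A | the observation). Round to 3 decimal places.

The responsibility of component k is P(Z=k) f_k(x) divided by Σ_j P(Z=j) f_j(x).
Evaluate each component's likelihood at the observed value:
  f_A = 0.341575
  f_B = 0.041622
  f_C = 0.0152407
Multiply by the mixture weights:
  P(Z=A)·f_A = 0.48 × 0.341575 = 0.163956
  P(Z=B)·f_B = 0.08 × 0.041622 = 0.00332976
  P(Z=C)·f_C = 0.44 × 0.0152407 = 0.0067059
Normaliser: 0.163956 + 0.00332976 + 0.0067059 = 0.173992
P(Component A | data) = 0.163956 / 0.173992 ≈ 0.942

0.942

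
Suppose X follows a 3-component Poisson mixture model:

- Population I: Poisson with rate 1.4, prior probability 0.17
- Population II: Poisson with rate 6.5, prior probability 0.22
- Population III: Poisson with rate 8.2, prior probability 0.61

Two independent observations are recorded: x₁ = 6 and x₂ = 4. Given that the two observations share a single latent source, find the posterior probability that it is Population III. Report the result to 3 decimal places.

P(component k | x) = π_k·f_k(x) / marginal(x), where marginal(x) = Σ_j π_j·f_j(x).
Since both observations come from the same component, the likelihood for component k is f_k(x₁)·f_k(x₂).
  p_I = [e^(−1.4)·1.4^6/6! = 0.00257883] × [0.039472] = 0.000101792
  p_II = [e^(−6.5)·6.5^6/6! = 0.157483] × [0.111822] = 0.0176101
  p_III = [e^(−8.2)·8.2^6/6! = 0.115967] × [0.0517404] = 0.00600019
Weight by the priors:
  π_I·p_I = 0.17 × 0.000101792 = 1.73046e-05
  π_II·p_II = 0.22 × 0.0176101 = 0.00387422
  π_III·p_III = 0.61 × 0.00600019 = 0.00366012
Normaliser: 1.73046e-05 + 0.00387422 + 0.00366012 = 0.00755164
So the posterior for Population III is 0.00366012 / 0.00755164 ≈ 0.485.

0.485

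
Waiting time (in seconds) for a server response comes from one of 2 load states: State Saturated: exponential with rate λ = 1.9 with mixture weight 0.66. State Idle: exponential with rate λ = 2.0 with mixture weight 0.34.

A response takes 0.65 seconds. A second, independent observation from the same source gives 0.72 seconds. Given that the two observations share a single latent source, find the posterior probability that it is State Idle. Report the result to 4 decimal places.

0.3323

The responsibility of component k is P(Z=k) f_k(x) divided by Σ_j P(Z=j) f_j(x).
Since both observations come from the same component, the likelihood for component k is f_k(x₁)·f_k(x₂).
  p_Saturated = [0.552586] × [0.48377] = 0.267324
  p_Idle = [0.545064] × [0.473856] = 0.258281
Multiply by the mixture weights:
  P(Z=Saturated)·p_Saturated = 0.66 × 0.267324 = 0.176434
  P(Z=Idle)·p_Idle = 0.34 × 0.258281 = 0.0878157
Normaliser: 0.176434 + 0.0878157 = 0.26425
P(State Idle | data) ≈ 0.3323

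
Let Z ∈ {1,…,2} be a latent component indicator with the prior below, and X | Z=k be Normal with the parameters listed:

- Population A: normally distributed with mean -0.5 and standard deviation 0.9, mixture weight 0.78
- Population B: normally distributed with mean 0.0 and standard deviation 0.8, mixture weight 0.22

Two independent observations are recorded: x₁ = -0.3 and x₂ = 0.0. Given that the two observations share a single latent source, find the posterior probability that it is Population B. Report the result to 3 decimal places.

0.285

P(component k | x) = π_k·f_k(x) / marginal(x), where marginal(x) = Σ_j π_j·f_j(x).
Since both observations come from the same component, the likelihood for component k is f_k(x₁)·f_k(x₂).
  p_A = [0.432458] × [0.37988] = 0.164282
  p_B = [0.464819] × [0.498678] = 0.231795
Weight by the priors:
  π_A·p_A = 0.78 × 0.164282 = 0.12814
  π_B·p_B = 0.22 × 0.231795 = 0.0509949
Normaliser: 0.12814 + 0.0509949 = 0.179135
Responsibility of Population B: 0.0509949 / 0.179135 ≈ 0.285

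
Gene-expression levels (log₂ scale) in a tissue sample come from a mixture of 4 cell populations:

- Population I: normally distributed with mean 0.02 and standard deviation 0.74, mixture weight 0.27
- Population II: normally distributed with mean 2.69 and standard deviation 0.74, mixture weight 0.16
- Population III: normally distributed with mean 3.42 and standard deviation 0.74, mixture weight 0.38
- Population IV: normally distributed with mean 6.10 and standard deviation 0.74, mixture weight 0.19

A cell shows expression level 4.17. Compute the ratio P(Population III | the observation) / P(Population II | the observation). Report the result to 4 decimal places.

10.5002

Posterior odds = (P(Z=i) f_i(x)) / (P(Z=j) f_j(x)); the normalising sum cancels.
Component likelihoods at x = 4.17:
  L_I = 7.98376e-08
  L_II = 0.0729608
  L_III = 0.322569
  L_IV = 0.0179719
Odds = (0.38/0.16) × (0.322569/0.0729608) = 2.375 × 4.42113 ≈ 10.5002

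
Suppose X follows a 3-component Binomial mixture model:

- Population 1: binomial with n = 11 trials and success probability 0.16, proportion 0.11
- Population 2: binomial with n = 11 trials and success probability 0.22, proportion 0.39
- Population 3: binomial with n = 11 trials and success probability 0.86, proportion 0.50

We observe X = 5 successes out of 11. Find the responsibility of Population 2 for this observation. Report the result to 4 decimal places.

0.8860

By Bayes' theorem, P(k | x) = P(Z=k) f_k(x) / Σ_j P(Z=j) f_j(x).
Binomial probabilities:
  f_1 = C(11,5)·0.16^5·0.84^6 = 462·0.000104858·0.351298 = 0.0170184
  f_2 = C(11,5)·0.22^5·0.78^6 = 462·0.000515363·0.2252 = 0.0536195
  f_3 = C(11,5)·0.86^5·0.14^6 = 462·0.470427·7.52954e-06 = 0.00163645
Unnormalised posteriors:
  P(Z=1)·f_1 = 0.11 × 0.0170184 = 0.00187202
  P(Z=2)·f_2 = 0.39 × 0.0536195 = 0.0209116
  P(Z=3)·f_3 = 0.50 × 0.00163645 = 0.000818224
Normaliser: 0.00187202 + 0.0209116 + 0.000818224 = 0.0236019
P(Population 2 | 5 successes out of 11) ≈ 0.8860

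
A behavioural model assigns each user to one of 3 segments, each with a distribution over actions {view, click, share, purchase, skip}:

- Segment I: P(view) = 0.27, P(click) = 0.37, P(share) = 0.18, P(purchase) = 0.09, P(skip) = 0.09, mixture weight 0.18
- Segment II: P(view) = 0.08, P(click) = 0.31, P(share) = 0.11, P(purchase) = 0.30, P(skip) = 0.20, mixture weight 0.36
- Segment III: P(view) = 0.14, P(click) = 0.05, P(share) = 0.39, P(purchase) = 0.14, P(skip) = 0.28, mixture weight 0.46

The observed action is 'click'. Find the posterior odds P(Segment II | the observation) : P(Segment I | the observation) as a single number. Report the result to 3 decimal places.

Since P(k|x) ∝ P(Z=k) f_k(x), the posterior odds are P(Z=i) f_i(x) / (P(Z=j) f_j(x)).
Component likelihoods at x = 'click':
  f_I = 0.37
  f_II = 0.31
  f_III = 0.05
Odds = (0.36/0.18) × (0.31/0.37) = 2 × 0.837838 ≈ 1.676

1.676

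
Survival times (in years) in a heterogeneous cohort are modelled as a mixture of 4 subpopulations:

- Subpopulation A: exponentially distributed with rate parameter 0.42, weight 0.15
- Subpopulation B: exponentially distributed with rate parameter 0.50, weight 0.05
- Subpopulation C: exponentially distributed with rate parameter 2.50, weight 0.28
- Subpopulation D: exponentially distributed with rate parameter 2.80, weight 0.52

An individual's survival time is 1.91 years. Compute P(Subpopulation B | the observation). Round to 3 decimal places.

P(component k | x) = π_k·f_k(x) / marginal(x), where marginal(x) = Σ_j π_j·f_j(x).
Component likelihoods at x = 1.91 years:
  L_A = 0.42·e^(−0.42·1.91) = 0.42·e^(−0.8022) = 0.188303
  L_B = 0.50·e^(−0.50·1.91) = 0.50·e^(−0.9550) = 0.192406
  L_C = 2.50·e^(−2.50·1.91) = 2.50·e^(−4.7750) = 0.0210952
  L_D = 2.80·e^(−2.80·1.91) = 2.80·e^(−5.3480) = 0.0133214
Multiply by the mixture weights:
  π_A·L_A = 0.15 × 0.188303 = 0.0282455
  π_B·L_B = 0.05 × 0.192406 = 0.0096203
  π_C·L_C = 0.28 × 0.0210952 = 0.00590666
  π_D·L_D = 0.52 × 0.0133214 = 0.00692715
Evidence: 0.0282455 + 0.0096203 + 0.00590666 + 0.00692715 = 0.0506996
So the posterior for Subpopulation B is 0.0096203 / 0.0506996 ≈ 0.190.

0.190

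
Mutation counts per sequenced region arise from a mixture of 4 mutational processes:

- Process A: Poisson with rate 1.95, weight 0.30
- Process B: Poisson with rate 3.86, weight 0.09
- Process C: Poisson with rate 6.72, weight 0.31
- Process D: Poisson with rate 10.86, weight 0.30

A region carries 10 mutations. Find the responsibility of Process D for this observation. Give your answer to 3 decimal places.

Posterior ∝ prior × likelihood, so P(k | x) ∝ π_k f_k(x); normalise over all components.
Evaluate each component's likelihood at the observed value:
  f_A = e^(−1.95)·1.95^10/10! = 3.1168e-05
  f_B = e^(−3.86)·3.86^10/10! = 0.00426318
  f_C = e^(−6.72)·6.72^10/10! = 0.0624411
  f_D = e^(−10.86)·10.86^10/10! = 0.120808
Prior × likelihood for each component:
  π_A·f_A = 0.30 × 3.1168e-05 = 9.3504e-06
  π_B·f_B = 0.09 × 0.00426318 = 0.000383686
  π_C·f_C = 0.31 × 0.0624411 = 0.0193568
  π_D·f_D = 0.30 × 0.120808 = 0.0362425
Marginal: 9.3504e-06 + 0.000383686 + 0.0193568 + 0.0362425 = 0.0559923
P(Process D | 10 mutations) = 0.0362425 / 0.0559923 ≈ 0.647

0.647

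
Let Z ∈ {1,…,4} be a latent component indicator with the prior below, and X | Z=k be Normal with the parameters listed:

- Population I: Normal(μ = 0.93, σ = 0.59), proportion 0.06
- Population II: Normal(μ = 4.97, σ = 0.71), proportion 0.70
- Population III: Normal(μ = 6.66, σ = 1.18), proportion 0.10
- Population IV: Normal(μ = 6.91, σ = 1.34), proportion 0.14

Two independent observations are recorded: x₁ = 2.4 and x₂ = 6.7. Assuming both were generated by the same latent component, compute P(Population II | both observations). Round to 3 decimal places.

The responsibility of component k is π_k f_k(x) divided by Σ_j π_j f_j(x).
Since both observations come from the same component, the likelihood for component k is f_k(x₁)·f_k(x₂).
  L_I = [0.030344] × [1.15269e-21] = 3.49772e-23
  L_II = [0.000802621] × [0.0288684] = 2.31704e-05
  L_III = [0.000499894] × [0.337892] = 0.00016891
  L_IV = [0.0010328] × [0.294084] = 0.000303731
Multiply by the mixture weights:
  π_I·L_I = 0.06 × 3.49772e-23 = 2.09863e-24
  π_II·L_II = 0.70 × 2.31704e-05 = 1.62193e-05
  π_III·L_III = 0.10 × 0.00016891 = 1.6891e-05
  π_IV·L_IV = 0.14 × 0.000303731 = 4.25223e-05
Marginal: 2.09863e-24 + 1.62193e-05 + 1.6891e-05 + 4.25223e-05 = 7.56326e-05
Responsibility of Population II: 1.62193e-05 / 7.56326e-05 ≈ 0.214

0.214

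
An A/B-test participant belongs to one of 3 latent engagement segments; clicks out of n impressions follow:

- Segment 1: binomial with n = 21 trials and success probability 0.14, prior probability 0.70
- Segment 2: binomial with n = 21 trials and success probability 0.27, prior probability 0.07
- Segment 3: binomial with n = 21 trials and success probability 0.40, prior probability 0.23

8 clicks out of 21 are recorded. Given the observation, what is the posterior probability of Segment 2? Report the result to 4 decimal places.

0.1352

The responsibility of component k is π_k f_k(x) divided by Σ_j π_j f_j(x).
Evaluate each component's likelihood at the observed value:
  f_1 = 0.00422715
  f_2 = 0.0960838
  f_3 = 0.174176
Weight by the priors:
  π_1·f_1 = 0.70 × 0.00422715 = 0.002959
  π_2·f_2 = 0.07 × 0.0960838 = 0.00672587
  π_3·f_3 = 0.23 × 0.174176 = 0.0400606
Normaliser: 0.002959 + 0.00672587 + 0.0400606 = 0.0497454
So the posterior for Segment 2 is 0.00672587 / 0.0497454 ≈ 0.1352.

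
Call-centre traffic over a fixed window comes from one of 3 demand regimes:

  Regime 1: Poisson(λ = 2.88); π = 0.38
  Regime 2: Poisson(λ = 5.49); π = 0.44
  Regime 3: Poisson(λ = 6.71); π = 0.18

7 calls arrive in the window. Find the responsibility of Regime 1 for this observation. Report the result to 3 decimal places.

The responsibility of component k is P(Z=k) f_k(x) divided by Σ_j P(Z=j) f_j(x).
Evaluate each component's likelihood at the observed value:
  L_1 = 0.0183041
  L_2 = 0.123112
  L_3 = 0.148085
Multiply by the mixture weights:
  P(Z=1)·L_1 = 0.38 × 0.0183041 = 0.00695556
  P(Z=2)·L_2 = 0.44 × 0.123112 = 0.0541691
  P(Z=3)·L_3 = 0.18 × 0.148085 = 0.0266553
Sum: 0.00695556 + 0.0541691 + 0.0266553 = 0.08778
P(Regime 1 | the observation) = 0.00695556 / 0.08778 ≈ 0.079

0.079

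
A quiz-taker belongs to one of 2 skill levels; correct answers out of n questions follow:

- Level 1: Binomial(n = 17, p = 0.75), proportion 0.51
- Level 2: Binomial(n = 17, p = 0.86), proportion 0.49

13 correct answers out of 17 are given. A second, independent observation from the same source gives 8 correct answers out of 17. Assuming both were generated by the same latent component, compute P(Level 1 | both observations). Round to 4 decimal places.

0.9910

P(component k | x) = P(Z=k)·f_k(x) / marginal(x), where marginal(x) = Σ_j P(Z=j)·f_j(x).
Since both observations come from the same component, the likelihood for component k is f_k(x₁)·f_k(x₂).
  L_1 = [0.220868] × [0.009284] = 0.00205054
  L_2 = [0.128697] × [0.000150288] = 1.93417e-05
Unnormalised posteriors:
  P(Z=1)·L_1 = 0.51 × 0.00205054 = 0.00104578
  P(Z=2)·L_2 = 0.49 × 1.93417e-05 = 9.47742e-06
Normaliser: 0.00104578 + 9.47742e-06 = 0.00105525
P(Level 1 | x₁, x₂) ≈ 0.9910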